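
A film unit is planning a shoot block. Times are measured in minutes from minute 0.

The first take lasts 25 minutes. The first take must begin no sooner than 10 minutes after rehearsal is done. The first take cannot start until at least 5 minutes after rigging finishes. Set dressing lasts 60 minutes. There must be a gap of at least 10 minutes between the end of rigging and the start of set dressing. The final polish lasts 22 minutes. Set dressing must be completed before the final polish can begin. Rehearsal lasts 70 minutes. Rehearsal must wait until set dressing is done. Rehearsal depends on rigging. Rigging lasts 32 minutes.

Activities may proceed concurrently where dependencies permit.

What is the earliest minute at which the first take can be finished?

Nothing blocks rigging, so it runs from minute 0 to minute 32.
After rigging (finishes minute 32, plus 10-minute gap → minute 42), set dressing can start at minute 42 and finishes at minute 102.
Rehearsal needs all of set dressing (finishes minute 102); rigging (finishes minute 32). That puts its earliest start at minute 102; it finishes at 102 + 70 = minute 172.
The first take has to wait for rehearsal (finishes minute 172, plus 10-minute gap → minute 182); rigging (finishes minute 32, plus 5-minute gap → minute 37). The latest of these is minute 182, so the first take runs minute 182 to 182 + 25 = minute 207.

207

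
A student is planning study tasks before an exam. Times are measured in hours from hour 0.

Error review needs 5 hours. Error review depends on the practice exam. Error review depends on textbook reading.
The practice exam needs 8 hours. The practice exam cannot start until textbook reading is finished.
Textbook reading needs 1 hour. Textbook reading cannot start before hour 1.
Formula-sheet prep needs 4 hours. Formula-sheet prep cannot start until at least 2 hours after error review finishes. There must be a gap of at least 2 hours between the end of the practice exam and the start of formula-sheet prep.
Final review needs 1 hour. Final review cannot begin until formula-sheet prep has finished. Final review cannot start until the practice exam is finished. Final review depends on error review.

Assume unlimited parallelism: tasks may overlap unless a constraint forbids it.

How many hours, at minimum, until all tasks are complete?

22

Textbook reading cannot begin until its own release at hour 1. It runs from hour 1 to 1 + 1 = hour 2.
The practice exam cannot begin until textbook reading (finishes hour 2). It runs from hour 2 to 2 + 8 = hour 10.
Error review has to wait for the practice exam (finishes hour 10); textbook reading (finishes hour 2). The latest of these is hour 10, so error review runs hour 10 to 10 + 5 = hour 15.
Formula-sheet prep has to wait for error review (finishes hour 15, plus 2-hour gap → hour 17); the practice exam (finishes hour 10, plus 2-hour gap → hour 12). The latest of these is hour 17, so formula-sheet prep runs hour 17 to 17 + 4 = hour 21.
Final review cannot start until formula-sheet prep (finishes hour 21); the practice exam (finishes hour 10); error review (finishes hour 15). The controlling bound is hour 21, so final review finishes at 21 + 1 = hour 22.
All tasks are finished once the last one completes. Finish times: Textbook reading at 2, The practice exam at 10, Error review at 15, Formula-sheet prep at 21, Final review at 22. The latest is hour 22.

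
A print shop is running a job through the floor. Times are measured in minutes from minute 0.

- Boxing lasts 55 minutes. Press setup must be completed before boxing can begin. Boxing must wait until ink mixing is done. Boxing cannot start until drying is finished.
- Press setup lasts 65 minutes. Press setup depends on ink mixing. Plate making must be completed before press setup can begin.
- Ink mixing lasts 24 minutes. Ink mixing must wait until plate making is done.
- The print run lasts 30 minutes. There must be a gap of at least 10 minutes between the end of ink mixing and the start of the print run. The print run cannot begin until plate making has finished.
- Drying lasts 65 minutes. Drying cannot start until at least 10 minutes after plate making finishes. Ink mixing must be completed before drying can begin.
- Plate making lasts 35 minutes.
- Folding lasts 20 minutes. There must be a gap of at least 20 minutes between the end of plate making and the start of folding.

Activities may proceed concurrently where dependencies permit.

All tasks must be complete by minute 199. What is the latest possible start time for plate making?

Boxing must finish by minute 199; it takes 55 minutes, so it must start by 199 − 55 = minute 144.
Since boxing (must start by minute 144) depends on it, press setup must finish by minute 144. Backing off its 65-minute duration gives a latest start of minute 79.
To finish by minute 199, the print run (duration 30) must start no later than minute 169.
Drying has to be done before boxing (must start by minute 144). That means finishing by minute 144, i.e. starting by 144 − 65 = minute 79.
Ink mixing feeds press setup (must start by minute 79); the print run (must start by minute 169, minus 10-minute gap → minute 159); drying (must start by minute 79); boxing (must start by minute 144). Taking the minimum, ink mixing must finish by minute 79 and start by 79 − 24 = minute 55.
Folding has no dependents, so it just needs to finish by minute 199. Starting by 199 − 20 = minute 179 achieves that.
Plate making must finish in time for ink mixing (must start by minute 55); press setup (must start by minute 79); the print run (must start by minute 169); drying (must start by minute 79, minus 10-minute gap → minute 69); folding (must start by minute 179, minus 20-minute gap → minute 159). The tightest is minute 55, so plate making must start by 55 − 35 = minute 20.

20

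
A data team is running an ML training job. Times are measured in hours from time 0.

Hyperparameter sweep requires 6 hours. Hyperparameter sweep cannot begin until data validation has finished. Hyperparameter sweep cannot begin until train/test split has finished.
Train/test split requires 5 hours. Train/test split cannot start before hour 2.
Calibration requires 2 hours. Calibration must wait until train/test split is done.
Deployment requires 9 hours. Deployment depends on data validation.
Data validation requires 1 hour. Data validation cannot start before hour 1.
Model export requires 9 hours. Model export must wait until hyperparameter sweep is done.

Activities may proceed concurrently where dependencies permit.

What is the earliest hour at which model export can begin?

Train/test split waits on its own release at hour 2, so it starts at hour 2 and finishes at 2 + 5 = hour 7.
After its own release at hour 1, data validation can start at hour 1 and finishes at hour 2.
For hyperparameter sweep: data validation (finishes hour 2); train/test split (finishes hour 7). Taking the maximum gives a start of hour 7, and it finishes at 7 + 6 = hour 13.
Model export waits on hyperparameter sweep (finishes hour 13), so the earliest it can start is hour 13.

13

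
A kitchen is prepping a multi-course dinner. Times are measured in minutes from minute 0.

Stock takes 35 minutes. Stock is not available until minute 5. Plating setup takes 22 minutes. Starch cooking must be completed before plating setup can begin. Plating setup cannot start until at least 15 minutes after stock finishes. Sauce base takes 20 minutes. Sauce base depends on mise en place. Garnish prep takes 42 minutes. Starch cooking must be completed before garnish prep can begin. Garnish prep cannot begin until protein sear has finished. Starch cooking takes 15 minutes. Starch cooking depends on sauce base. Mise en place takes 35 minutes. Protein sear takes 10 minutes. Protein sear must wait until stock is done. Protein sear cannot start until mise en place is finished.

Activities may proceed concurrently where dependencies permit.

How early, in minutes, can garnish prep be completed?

112

Stock cannot begin until its own release at minute 5. It runs from minute 5 to 5 + 35 = minute 40.
Mise en place can start immediately at minute 0; it finishes at minute 35.
For protein sear: stock (finishes minute 40); mise en place (finishes minute 35). Taking the maximum gives a start of minute 40, and it finishes at 40 + 10 = minute 50.
Sauce base cannot begin until mise en place (finishes minute 35). It runs from minute 35 to 35 + 20 = minute 55.
After sauce base (finishes minute 55), starch cooking can start at minute 55 and finishes at minute 70.
Garnish prep has to wait for starch cooking (finishes minute 70); protein sear (finishes minute 50). The latest of these is minute 70, so garnish prep runs minute 70 to 70 + 42 = minute 112.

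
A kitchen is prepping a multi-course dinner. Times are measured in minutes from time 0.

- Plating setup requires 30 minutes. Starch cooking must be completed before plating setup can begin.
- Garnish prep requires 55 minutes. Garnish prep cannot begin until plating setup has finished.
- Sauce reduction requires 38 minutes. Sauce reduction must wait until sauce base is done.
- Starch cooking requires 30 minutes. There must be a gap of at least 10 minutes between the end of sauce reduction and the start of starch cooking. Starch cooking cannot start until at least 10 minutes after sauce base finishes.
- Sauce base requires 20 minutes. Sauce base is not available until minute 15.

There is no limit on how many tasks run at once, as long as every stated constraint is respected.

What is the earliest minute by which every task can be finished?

Sauce base waits on its own release at minute 15, so it starts at minute 15 and finishes at 15 + 20 = minute 35.
Sauce reduction cannot begin until sauce base (finishes minute 35). It runs from minute 35 to 35 + 38 = minute 73.
For starch cooking: sauce reduction (finishes minute 73, plus 10-minute gap → minute 83); sauce base (finishes minute 35, plus 10-minute gap → minute 45). Taking the maximum gives a start of minute 83, and it finishes at 83 + 30 = minute 113.
After starch cooking (finishes minute 113), plating setup can start at minute 113 and finishes at minute 143.
Garnish prep waits on plating setup (finishes minute 143), so it starts at minute 143 and finishes at 143 + 55 = minute 198.
All tasks are finished once the last one completes. Finish times: Sauce base at 35, Sauce reduction at 73, Starch cooking at 113, Plating setup at 143, Garnish prep at 198. The latest is minute 198.

198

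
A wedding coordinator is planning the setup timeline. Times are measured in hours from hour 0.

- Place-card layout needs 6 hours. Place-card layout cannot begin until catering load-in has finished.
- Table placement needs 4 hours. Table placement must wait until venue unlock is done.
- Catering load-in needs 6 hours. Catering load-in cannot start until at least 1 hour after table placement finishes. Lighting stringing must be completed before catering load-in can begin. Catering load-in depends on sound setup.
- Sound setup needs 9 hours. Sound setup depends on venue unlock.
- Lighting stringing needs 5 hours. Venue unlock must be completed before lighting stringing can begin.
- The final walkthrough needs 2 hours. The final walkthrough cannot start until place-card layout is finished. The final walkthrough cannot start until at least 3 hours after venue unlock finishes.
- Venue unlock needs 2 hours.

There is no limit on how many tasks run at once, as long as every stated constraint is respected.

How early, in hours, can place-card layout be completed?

23

Venue unlock has no prerequisites, so it starts at hour 0 and finishes at hour 2.
Sound setup cannot begin until venue unlock (finishes hour 2). It runs from hour 2 to 2 + 9 = hour 11.
Lighting stringing waits on venue unlock (finishes hour 2), so it starts at hour 2 and finishes at 2 + 5 = hour 7.
Table placement cannot begin until venue unlock (finishes hour 2). It runs from hour 2 to 2 + 4 = hour 6.
Catering load-in has to wait for table placement (finishes hour 6, plus 1-hour gap → hour 7); lighting stringing (finishes hour 7); sound setup (finishes hour 11). The latest of these is hour 11, so catering load-in runs hour 11 to 11 + 6 = hour 17.
Place-card layout waits on catering load-in (finishes hour 17), so it starts at hour 17 and finishes at 17 + 6 = hour 23.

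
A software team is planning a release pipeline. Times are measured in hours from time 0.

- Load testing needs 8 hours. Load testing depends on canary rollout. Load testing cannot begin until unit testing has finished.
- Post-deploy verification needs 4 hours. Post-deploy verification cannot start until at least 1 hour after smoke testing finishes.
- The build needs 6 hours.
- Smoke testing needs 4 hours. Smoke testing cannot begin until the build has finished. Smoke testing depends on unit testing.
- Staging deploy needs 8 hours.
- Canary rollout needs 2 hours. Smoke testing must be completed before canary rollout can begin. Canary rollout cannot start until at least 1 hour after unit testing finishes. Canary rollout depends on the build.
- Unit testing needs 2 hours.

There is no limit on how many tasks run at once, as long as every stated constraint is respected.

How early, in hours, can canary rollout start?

10

Unit testing can start immediately at hour 0; it finishes at hour 2.
Nothing blocks the build, so it runs from hour 0 to hour 6.
For smoke testing: the build (finishes hour 6); unit testing (finishes hour 2). Taking the maximum gives a start of hour 6, and it finishes at 6 + 4 = hour 10.
Canary rollout waits on smoke testing (finishes hour 10); unit testing (finishes hour 2, plus 1-hour gap → hour 3); the build (finishes hour 6). The latest of these is hour 10, which is the earliest canary rollout can start.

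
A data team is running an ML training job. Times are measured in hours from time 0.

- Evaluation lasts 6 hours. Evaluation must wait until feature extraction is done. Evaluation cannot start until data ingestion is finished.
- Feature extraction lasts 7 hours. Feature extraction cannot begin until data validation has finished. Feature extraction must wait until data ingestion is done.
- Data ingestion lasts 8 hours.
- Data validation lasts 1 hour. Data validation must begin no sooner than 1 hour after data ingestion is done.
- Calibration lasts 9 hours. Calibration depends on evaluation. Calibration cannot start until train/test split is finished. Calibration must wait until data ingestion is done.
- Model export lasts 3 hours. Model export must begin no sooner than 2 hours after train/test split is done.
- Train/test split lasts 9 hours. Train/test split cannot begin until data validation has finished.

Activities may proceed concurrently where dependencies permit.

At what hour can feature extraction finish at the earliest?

Data ingestion can start immediately at hour 0; it finishes at hour 8.
After data ingestion (finishes hour 8, plus 1-hour gap → hour 9), data validation can start at hour 9 and finishes at hour 10.
Feature extraction cannot start until data validation (finishes hour 10); data ingestion (finishes hour 8). The controlling bound is hour 10, so feature extraction finishes at 10 + 7 = hour 17.

17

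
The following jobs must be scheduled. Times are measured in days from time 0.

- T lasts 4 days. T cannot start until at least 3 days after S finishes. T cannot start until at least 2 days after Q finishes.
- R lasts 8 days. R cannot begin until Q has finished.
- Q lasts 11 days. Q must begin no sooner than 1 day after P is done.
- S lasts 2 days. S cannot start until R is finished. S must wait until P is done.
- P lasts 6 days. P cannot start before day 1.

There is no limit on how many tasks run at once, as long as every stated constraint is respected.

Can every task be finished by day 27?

No

P waits on its own release at day 1, so it starts at day 1 and finishes at 1 + 6 = day 7.
After P (finishes day 7, plus 1-day gap → day 8), Q can start at day 8 and finishes at day 19.
After Q (finishes day 19), R can start at day 19 and finishes at day 27.
S cannot start until R (finishes day 27); P (finishes day 7). The controlling bound is day 27, so S finishes at 27 + 2 = day 29.
T has to wait for S (finishes day 29, plus 3-day gap → day 32); Q (finishes day 19, plus 2-day gap → day 21). The latest of these is day 32, so T runs day 32 to 32 + 4 = day 36.
The earliest everything can be done is day 36, which is after the deadline of 27, so it is not possible.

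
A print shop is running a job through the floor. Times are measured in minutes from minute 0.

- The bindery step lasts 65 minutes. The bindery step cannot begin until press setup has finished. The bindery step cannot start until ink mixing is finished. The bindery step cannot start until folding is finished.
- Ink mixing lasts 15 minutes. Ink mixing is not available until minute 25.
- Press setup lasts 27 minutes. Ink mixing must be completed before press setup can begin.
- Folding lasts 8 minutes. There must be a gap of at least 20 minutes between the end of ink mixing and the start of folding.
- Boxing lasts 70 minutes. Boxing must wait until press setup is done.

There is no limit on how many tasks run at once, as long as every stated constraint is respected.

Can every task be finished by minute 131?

No

Ink mixing cannot begin until its own release at minute 25. It runs from minute 25 to 25 + 15 = minute 40.
Folding waits on ink mixing (finishes minute 40, plus 20-minute gap → minute 60), so it starts at minute 60 and finishes at 60 + 8 = minute 68.
After ink mixing (finishes minute 40), press setup can start at minute 40 and finishes at minute 67.
Boxing cannot begin until press setup (finishes minute 67). It runs from minute 67 to 67 + 70 = minute 137.
The bindery step needs all of press setup (finishes minute 67); ink mixing (finishes minute 40); folding (finishes minute 68). That puts its earliest start at minute 68; it finishes at 68 + 65 = minute 133.
The earliest everything can be done is minute 137, which is after the deadline of 131, so it is not possible.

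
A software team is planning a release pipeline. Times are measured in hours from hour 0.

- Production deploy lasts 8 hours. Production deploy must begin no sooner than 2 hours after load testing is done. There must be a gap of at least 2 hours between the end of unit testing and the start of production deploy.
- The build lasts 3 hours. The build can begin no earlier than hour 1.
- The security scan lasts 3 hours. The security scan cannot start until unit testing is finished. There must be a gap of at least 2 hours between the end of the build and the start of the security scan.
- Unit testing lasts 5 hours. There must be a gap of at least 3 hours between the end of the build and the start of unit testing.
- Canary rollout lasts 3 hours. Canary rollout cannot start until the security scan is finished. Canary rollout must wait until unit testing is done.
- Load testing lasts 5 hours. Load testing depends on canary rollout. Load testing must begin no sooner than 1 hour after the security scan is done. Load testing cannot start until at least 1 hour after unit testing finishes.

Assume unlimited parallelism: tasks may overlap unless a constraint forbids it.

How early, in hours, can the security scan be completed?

15

The build cannot begin until its own release at hour 1. It runs from hour 1 to 1 + 3 = hour 4.
After the build (finishes hour 4, plus 3-hour gap → hour 7), unit testing can start at hour 7 and finishes at hour 12.
For the security scan: unit testing (finishes hour 12); the build (finishes hour 4, plus 2-hour gap → hour 6). Taking the maximum gives a start of hour 12, and it finishes at 12 + 3 = hour 15.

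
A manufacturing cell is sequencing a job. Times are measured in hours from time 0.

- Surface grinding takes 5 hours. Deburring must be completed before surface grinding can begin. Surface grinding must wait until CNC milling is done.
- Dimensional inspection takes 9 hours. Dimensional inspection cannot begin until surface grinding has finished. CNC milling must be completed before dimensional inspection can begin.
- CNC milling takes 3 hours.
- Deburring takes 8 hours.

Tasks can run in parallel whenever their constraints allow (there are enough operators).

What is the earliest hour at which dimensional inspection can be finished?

22

CNC milling can start immediately at hour 0; it finishes at hour 3.
Nothing blocks deburring, so it runs from hour 0 to hour 8.
Surface grinding has to wait for deburring (finishes hour 8); CNC milling (finishes hour 3). The latest of these is hour 8, so surface grinding runs hour 8 to 8 + 5 = hour 13.
For dimensional inspection: surface grinding (finishes hour 13); CNC milling (finishes hour 3). Taking the maximum gives a start of hour 13, and it finishes at 13 + 9 = hour 22.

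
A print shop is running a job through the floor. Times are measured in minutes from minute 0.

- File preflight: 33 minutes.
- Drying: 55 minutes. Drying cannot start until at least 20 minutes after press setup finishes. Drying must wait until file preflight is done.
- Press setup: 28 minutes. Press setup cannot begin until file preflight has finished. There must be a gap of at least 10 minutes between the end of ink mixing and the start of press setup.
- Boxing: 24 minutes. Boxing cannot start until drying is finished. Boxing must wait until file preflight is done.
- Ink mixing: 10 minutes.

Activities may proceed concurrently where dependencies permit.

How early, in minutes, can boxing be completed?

Ink mixing can start immediately at minute 0; it finishes at minute 10.
File preflight has no prerequisites, so it starts at minute 0 and finishes at minute 33.
Press setup cannot start until file preflight (finishes minute 33); ink mixing (finishes minute 10, plus 10-minute gap → minute 20). The controlling bound is minute 33, so press setup finishes at 33 + 28 = minute 61.
Drying cannot start until press setup (finishes minute 61, plus 20-minute gap → minute 81); file preflight (finishes minute 33). The controlling bound is minute 81, so drying finishes at 81 + 55 = minute 136.
For boxing: drying (finishes minute 136); file preflight (finishes minute 33). Taking the maximum gives a start of minute 136, and it finishes at 136 + 24 = minute 160.

160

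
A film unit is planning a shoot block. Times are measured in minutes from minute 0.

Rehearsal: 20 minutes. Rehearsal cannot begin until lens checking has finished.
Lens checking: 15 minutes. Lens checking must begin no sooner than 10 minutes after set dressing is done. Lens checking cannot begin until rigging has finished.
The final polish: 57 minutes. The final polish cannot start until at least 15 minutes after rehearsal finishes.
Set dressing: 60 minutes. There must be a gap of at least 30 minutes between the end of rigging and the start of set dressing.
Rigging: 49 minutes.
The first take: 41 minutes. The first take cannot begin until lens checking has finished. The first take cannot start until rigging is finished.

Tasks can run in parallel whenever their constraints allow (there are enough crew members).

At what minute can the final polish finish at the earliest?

256

Rigging can start immediately at minute 0; it finishes at minute 49.
Set dressing waits on rigging (finishes minute 49, plus 30-minute gap → minute 79), so it starts at minute 79 and finishes at 79 + 60 = minute 139.
Lens checking needs all of set dressing (finishes minute 139, plus 10-minute gap → minute 149); rigging (finishes minute 49). That puts its earliest start at minute 149; it finishes at 149 + 15 = minute 164.
After lens checking (finishes minute 164), rehearsal can start at minute 164 and finishes at minute 184.
The final polish cannot begin until rehearsal (finishes minute 184, plus 15-minute gap → minute 199). It runs from minute 199 to 199 + 57 = minute 256.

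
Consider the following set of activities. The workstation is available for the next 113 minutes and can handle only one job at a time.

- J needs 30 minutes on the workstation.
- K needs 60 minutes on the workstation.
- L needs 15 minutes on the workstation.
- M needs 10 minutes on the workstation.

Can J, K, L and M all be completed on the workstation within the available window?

No

Running back to back, the jobs need 30 + 60 + 15 + 10 = 115 minutes on the workstation.
Since 115 > 113, they cannot all fit.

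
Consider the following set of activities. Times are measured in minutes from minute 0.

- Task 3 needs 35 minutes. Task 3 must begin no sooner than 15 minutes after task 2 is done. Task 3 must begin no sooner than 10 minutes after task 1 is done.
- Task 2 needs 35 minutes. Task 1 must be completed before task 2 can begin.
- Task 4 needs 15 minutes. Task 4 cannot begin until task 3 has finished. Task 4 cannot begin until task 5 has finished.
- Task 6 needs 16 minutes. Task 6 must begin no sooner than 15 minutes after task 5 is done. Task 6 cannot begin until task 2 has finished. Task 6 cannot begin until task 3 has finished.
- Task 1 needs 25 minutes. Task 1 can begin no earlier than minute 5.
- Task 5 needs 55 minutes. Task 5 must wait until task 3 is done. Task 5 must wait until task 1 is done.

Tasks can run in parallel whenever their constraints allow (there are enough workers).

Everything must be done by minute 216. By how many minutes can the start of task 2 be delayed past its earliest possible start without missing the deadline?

After its own release at minute 5, task 1 can start at minute 5 and finishes at minute 30.
Task 2 waits on task 1 (finishes minute 30), so it starts at minute 30 and finishes at 30 + 35 = minute 65.

Working backward from the deadline:
Nothing follows task 4; the deadline of minute 216 is its only limit. It must start by 216 − 15 = minute 201.
To finish by minute 216, task 6 (duration 16) must start no later than minute 200.
Task 5 must finish in time for task 4 (must start by minute 201); task 6 (must start by minute 200, minus 15-minute gap → minute 185). The tightest is minute 185, so task 5 must start by 185 − 55 = minute 130.
Task 3 has several dependents: task 4 (must start by minute 201); task 5 (must start by minute 130); task 6 (must start by minute 200). The earliest of those limits is minute 130, so task 3 must start by 130 − 35 = minute 95.
Task 2 must finish in time for task 3 (must start by minute 95, minus 15-minute gap → minute 80); task 6 (must start by minute 200). The tightest is minute 80, so task 2 must start by 80 − 35 = minute 45.
So task 2 can start as early as minute 30 and as late as minute 45, giving 45 − 30 = 15 minutes of slack.

15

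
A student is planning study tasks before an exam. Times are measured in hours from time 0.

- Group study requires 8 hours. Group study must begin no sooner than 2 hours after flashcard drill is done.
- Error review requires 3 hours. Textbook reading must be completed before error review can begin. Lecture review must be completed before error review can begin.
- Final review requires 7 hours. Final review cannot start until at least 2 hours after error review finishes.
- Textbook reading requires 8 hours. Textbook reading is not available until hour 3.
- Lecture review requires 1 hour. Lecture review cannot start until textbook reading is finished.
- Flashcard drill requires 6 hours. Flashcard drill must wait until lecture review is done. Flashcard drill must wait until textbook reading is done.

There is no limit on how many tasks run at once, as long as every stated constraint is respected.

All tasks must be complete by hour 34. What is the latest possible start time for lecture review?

17

Group study has no dependents, so it just needs to finish by hour 34. Starting by 34 − 8 = hour 26 achieves that.
Flashcard drill feeds into group study (must start by hour 26, minus 2-hour gap → hour 24); so flashcard drill must finish by hour 24 and therefore start by hour 18.
To finish by hour 34, final review (duration 7) must start no later than hour 27.
Error review feeds into final review (must start by hour 27, minus 2-hour gap → hour 25); so error review must finish by hour 25 and therefore start by hour 22.
Lecture review has several dependents: flashcard drill (must start by hour 18); error review (must start by hour 22). The earliest of those limits is hour 18, so lecture review must start by 18 − 1 = hour 17.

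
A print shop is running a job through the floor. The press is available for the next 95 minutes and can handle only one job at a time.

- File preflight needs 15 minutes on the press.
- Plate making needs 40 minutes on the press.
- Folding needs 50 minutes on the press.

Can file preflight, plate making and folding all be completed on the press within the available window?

No

Running back to back, the jobs need 15 + 40 + 50 = 105 minutes on the press.
Since 105 > 95, they cannot all fit.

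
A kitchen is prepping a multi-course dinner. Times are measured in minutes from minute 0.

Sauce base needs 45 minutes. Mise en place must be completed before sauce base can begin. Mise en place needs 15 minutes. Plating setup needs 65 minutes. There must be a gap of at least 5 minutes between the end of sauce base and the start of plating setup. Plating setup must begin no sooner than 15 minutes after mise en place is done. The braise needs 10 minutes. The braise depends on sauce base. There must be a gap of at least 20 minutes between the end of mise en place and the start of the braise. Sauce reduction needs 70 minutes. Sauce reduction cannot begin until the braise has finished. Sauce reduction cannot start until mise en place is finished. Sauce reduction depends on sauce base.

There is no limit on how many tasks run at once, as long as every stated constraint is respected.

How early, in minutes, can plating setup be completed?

Nothing blocks mise en place, so it runs from minute 0 to minute 15.
Sauce base cannot begin until mise en place (finishes minute 15). It runs from minute 15 to 15 + 45 = minute 60.
For plating setup: sauce base (finishes minute 60, plus 5-minute gap → minute 65); mise en place (finishes minute 15, plus 15-minute gap → minute 30). Taking the maximum gives a start of minute 65, and it finishes at 65 + 65 = minute 130.

130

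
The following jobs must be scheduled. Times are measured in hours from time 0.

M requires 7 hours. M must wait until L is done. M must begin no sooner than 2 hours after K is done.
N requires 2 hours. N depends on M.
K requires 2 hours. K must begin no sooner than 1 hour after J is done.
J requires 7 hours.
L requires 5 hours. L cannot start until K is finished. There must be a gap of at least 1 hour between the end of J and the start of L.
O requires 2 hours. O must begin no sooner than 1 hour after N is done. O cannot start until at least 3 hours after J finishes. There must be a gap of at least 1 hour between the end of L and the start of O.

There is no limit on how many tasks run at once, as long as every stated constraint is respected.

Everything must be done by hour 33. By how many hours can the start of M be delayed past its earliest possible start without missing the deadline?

J has no prerequisites, so it starts at hour 0 and finishes at hour 7.
K waits on J (finishes hour 7, plus 1-hour gap → hour 8), so it starts at hour 8 and finishes at 8 + 2 = hour 10.
For L: K (finishes hour 10); J (finishes hour 7, plus 1-hour gap → hour 8). Taking the maximum gives a start of hour 10, and it finishes at 10 + 5 = hour 15.
For M: L (finishes hour 15); K (finishes hour 10, plus 2-hour gap → hour 12). Taking the maximum gives a start of hour 15, and it finishes at 15 + 7 = hour 22.

Working backward from the deadline:
To finish by hour 33, O (duration 2) must start no later than hour 31.
N has to be done before O (must start by hour 31, minus 1-hour gap → hour 30). That means finishing by hour 30, i.e. starting by 30 − 2 = hour 28.
M feeds into N (must start by hour 28); so M must finish by hour 28 and therefore start by hour 21.
So M can start as early as hour 15 and as late as hour 21, giving 21 − 15 = 6 hours of slack.

6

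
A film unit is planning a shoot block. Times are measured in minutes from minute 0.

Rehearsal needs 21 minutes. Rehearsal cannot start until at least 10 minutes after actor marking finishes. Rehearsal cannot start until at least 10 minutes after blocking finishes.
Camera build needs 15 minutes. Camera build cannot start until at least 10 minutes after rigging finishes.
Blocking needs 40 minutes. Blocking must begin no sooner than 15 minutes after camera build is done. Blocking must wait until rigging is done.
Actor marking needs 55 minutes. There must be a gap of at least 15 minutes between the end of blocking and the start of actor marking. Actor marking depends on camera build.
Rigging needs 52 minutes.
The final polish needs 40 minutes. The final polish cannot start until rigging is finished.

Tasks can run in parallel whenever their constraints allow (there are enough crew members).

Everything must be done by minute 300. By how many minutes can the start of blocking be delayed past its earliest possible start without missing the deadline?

67

Nothing blocks rigging, so it runs from minute 0 to minute 52.
Camera build cannot begin until rigging (finishes minute 52, plus 10-minute gap → minute 62). It runs from minute 62 to 62 + 15 = minute 77.
Blocking has to wait for camera build (finishes minute 77, plus 15-minute gap → minute 92); rigging (finishes minute 52). The latest of these is minute 92, so blocking runs minute 92 to 92 + 40 = minute 132.

Working backward from the deadline:
Rehearsal has no dependents, so it just needs to finish by minute 300. Starting by 300 − 21 = minute 279 achieves that.
Actor marking must finish before rehearsal (must start by minute 279, minus 10-minute gap → minute 269). With a 55-minute duration, actor marking must start by 269 − 55 = minute 214.
Blocking must finish in time for actor marking (must start by minute 214, minus 15-minute gap → minute 199); rehearsal (must start by minute 279, minus 10-minute gap → minute 269). The tightest is minute 199, so blocking must start by 199 − 40 = minute 159.
So blocking can start as early as minute 92 and as late as minute 159, giving 159 − 92 = 67 minutes of slack.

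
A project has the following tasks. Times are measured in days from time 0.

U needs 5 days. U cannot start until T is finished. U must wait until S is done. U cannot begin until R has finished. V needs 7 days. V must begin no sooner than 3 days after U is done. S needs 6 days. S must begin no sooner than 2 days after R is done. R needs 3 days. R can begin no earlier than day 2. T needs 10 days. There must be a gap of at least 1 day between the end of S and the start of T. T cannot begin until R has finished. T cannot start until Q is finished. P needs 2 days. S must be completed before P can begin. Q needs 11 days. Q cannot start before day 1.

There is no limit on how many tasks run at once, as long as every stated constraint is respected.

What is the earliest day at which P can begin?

13

After its own release at day 2, R can start at day 2 and finishes at day 5.
After R (finishes day 5, plus 2-day gap → day 7), S can start at day 7 and finishes at day 13.
P waits on S (finishes day 13), so the earliest it can start is day 13.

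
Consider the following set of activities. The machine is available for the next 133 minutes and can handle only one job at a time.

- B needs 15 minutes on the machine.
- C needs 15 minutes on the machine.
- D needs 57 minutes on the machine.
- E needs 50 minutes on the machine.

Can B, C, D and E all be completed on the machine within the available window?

No

Running back to back, the jobs need 15 + 15 + 57 + 50 = 137 minutes on the machine.
Since 137 > 133, they cannot all fit.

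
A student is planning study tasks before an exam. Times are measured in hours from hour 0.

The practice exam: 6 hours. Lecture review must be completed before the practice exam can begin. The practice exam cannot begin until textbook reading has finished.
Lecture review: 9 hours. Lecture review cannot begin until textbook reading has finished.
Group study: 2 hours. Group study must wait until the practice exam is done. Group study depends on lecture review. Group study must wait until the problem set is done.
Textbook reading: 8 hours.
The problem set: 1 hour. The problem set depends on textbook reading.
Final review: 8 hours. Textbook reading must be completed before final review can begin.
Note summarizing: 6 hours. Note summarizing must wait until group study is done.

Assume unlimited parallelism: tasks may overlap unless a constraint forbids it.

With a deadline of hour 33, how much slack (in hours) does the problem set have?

Nothing blocks textbook reading, so it runs from hour 0 to hour 8.
The problem set cannot begin until textbook reading (finishes hour 8). It runs from hour 8 to 8 + 1 = hour 9.

Working backward from the deadline:
To finish by hour 33, note summarizing (duration 6) must start no later than hour 27.
Group study has to be done before note summarizing (must start by hour 27). That means finishing by hour 27, i.e. starting by 27 − 2 = hour 25.
The problem set must finish before group study (must start by hour 25). With a 1-hour duration, the problem set must start by 25 − 1 = hour 24.
So the problem set can start as early as hour 8 and as late as hour 24, giving 24 − 8 = 16 hours of slack.

16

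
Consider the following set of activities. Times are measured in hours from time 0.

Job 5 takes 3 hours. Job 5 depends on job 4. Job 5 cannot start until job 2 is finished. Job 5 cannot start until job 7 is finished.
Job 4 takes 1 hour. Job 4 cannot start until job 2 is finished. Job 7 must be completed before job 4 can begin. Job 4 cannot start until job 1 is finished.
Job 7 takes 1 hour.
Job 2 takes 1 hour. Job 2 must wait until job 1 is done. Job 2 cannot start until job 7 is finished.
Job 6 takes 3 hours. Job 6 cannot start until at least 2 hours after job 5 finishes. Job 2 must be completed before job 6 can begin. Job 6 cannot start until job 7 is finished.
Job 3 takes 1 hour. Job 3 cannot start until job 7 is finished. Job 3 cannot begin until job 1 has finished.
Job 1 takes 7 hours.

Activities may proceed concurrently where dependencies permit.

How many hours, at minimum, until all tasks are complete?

Job 7 can start immediately at hour 0; it finishes at hour 1.
Job 1 has no prerequisites, so it starts at hour 0 and finishes at hour 7.
Job 3 needs all of job 7 (finishes hour 1); job 1 (finishes hour 7). That puts its earliest start at hour 7; it finishes at 7 + 1 = hour 8.
Job 2 needs all of job 1 (finishes hour 7); job 7 (finishes hour 1). That puts its earliest start at hour 7; it finishes at 7 + 1 = hour 8.
Job 4 needs all of job 2 (finishes hour 8); job 7 (finishes hour 1); job 1 (finishes hour 7). That puts its earliest start at hour 8; it finishes at 8 + 1 = hour 9.
Job 5 has to wait for job 4 (finishes hour 9); job 2 (finishes hour 8); job 7 (finishes hour 1). The latest of these is hour 9, so job 5 runs hour 9 to 9 + 3 = hour 12.
Job 6 cannot start until job 5 (finishes hour 12, plus 2-hour gap → hour 14); job 2 (finishes hour 8); job 7 (finishes hour 1). The controlling bound is hour 14, so job 6 finishes at 14 + 3 = hour 17.
All tasks are finished once the last one completes. Finish times: Job 1 at 7, Job 2 at 8, Job 3 at 8, Job 4 at 9, Job 5 at 12, Job 6 at 17, Job 7 at 1. The latest is hour 17.

17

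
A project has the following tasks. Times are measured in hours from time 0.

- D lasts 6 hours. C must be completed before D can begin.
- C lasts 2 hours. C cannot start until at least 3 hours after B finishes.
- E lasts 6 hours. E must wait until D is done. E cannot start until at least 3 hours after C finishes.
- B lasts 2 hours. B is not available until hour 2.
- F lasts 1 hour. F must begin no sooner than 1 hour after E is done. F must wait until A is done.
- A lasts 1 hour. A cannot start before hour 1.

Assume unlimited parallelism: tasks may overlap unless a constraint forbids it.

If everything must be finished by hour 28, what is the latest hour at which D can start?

Nothing follows F; the deadline of hour 28 is its only limit. It must start by 28 − 1 = hour 27.
E must finish before F (must start by hour 27, minus 1-hour gap → hour 26). With a 6-hour duration, E must start by 26 − 6 = hour 20.
D feeds into E (must start by hour 20); so D must finish by hour 20 and therefore start by hour 14.

14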